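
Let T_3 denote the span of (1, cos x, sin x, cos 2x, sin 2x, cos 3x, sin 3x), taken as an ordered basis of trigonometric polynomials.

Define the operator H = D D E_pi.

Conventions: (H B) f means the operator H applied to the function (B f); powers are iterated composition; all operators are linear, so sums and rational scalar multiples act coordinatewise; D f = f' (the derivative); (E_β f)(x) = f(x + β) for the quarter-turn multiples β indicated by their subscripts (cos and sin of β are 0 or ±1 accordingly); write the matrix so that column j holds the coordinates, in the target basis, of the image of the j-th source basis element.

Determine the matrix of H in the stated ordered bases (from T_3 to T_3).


image of 1: 0
image of cos x: cos x
image of sin x: sin x
image of cos 2x: -4cos 2x
image of sin 2x: -4sin 2x
image of cos 3x: 9cos 3x
image of sin 3x: 9sin 3x
each image's coordinates form column j of the matrix

the matrix is [[0, 0, 0, 0, 0, 0, 0]; [0, 1, 0, 0, 0, 0, 0]; [0, 0, 1, 0, 0, 0, 0]; [0, 0, 0, -4, 0, 0, 0]; [0, 0, 0, 0, -4, 0, 0]; [0, 0, 0, 0, 0, 9, 0]; [0, 0, 0, 0, 0, 0, 9]] (rows listed top to bottom)


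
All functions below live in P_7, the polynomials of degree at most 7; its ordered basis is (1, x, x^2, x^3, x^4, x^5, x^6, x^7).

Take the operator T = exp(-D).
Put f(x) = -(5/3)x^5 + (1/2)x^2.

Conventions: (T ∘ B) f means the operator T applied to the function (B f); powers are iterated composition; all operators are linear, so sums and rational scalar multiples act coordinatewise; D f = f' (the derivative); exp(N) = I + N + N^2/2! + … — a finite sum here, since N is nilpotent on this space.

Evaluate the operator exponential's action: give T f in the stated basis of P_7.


order-1 term: (25/3)x^4 - x
order-2 term: -(50/3)x^3 + 1/2
order-3 term: (50/3)x^2
order-4 term: -(25/3)x
order-5 term: 5/3
the series for exp(-D) f terminates at order 5
exp(-D) f = -(5/3)x^5 + (25/3)x^4 - (50/3)x^3 + (103/6)x^2 - (28/3)x + 13/6

the result is g(x) = -(5/3)x^5 + (25/3)x^4 - (50/3)x^3 + (103/6)x^2 - (28/3)x + 13/6


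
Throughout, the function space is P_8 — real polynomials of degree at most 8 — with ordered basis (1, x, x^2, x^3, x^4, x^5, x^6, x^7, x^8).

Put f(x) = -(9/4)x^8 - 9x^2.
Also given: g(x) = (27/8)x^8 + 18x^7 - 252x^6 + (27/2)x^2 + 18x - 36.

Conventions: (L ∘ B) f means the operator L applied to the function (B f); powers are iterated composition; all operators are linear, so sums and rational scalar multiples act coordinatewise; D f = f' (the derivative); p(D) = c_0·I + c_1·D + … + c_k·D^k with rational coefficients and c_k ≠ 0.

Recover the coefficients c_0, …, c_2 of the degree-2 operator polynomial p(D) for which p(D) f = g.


c_0 = -3/2, c_1 = -1, c_2 = 2

D^0 f = -(9/4)x^8 - 9x^2
D^1 f = -18x^7 - 18x
D^2 f = -126x^6 - 18
matching coefficients of g against c_0 f + c_1 Df + … from the top degree down determines the c_i
solution: c_0 = -3/2, c_1 = -1, c_2 = 2


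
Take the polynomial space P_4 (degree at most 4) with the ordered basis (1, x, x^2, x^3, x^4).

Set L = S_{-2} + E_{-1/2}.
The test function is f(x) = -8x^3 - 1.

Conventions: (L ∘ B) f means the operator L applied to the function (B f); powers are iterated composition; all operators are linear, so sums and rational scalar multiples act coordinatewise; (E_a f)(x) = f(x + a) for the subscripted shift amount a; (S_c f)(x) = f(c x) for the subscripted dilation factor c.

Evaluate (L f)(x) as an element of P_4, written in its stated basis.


the result is g(x) = 56x^3 + 12x^2 - 6x - 1

S_{-2} f = 64x^3 - 1
E_{-1/2} f = -8x^3 + 12x^2 - 6x
(S_{-2} + E_{-1/2}) f = 56x^3 + 12x^2 - 6x - 1


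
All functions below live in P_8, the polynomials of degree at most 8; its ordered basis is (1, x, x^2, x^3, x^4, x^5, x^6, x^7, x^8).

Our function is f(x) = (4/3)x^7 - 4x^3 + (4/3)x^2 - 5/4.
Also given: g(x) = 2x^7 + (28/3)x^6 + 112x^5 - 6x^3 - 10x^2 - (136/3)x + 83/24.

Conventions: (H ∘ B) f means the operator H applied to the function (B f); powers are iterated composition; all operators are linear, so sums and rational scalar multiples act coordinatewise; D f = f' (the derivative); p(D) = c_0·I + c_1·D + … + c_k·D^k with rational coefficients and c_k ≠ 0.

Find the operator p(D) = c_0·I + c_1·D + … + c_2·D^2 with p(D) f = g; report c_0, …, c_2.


D^0 f = (4/3)x^7 - 4x^3 + (4/3)x^2 - 5/4
D^1 f = (28/3)x^6 - 12x^2 + (8/3)x
D^2 f = 56x^5 - 24x + 8/3
matching coefficients of g against c_0 f + c_1 Df + … from the top degree down determines the c_i
solution: c_0 = 3/2, c_1 = 1, c_2 = 2

c_0 = 3/2, c_1 = 1, c_2 = 2


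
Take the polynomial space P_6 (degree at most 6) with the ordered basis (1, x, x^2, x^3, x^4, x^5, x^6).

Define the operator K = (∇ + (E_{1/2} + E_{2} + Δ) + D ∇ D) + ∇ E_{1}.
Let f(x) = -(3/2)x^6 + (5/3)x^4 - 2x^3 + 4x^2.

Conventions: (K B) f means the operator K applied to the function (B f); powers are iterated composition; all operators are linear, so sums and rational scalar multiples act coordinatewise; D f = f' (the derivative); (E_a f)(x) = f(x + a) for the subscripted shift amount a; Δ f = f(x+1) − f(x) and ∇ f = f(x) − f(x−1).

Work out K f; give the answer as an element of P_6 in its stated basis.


the image equals g(x) = -3x^6 - (99/2)x^5 - (2755/24)x^4 - (5773/12)x^3 - (2765/32)x^2 - (35387/96)x - 7339/128

∇ f = -9x^5 + (45/2)x^4 - (70/3)x^3 + (13/2)x^2 + (35/3)x - 37/6
E_{1/2} f = -(3/2)x^6 - (9/2)x^5 - (95/24)x^4 - (29/12)x^3 + (67/32)x^2 + (293/96)x + 319/384
E_{2} f = -(3/2)x^6 - 18x^5 - (265/3)x^4 - (686/3)x^3 - 328x^2 - (728/3)x - 208/3
Δ f = -9x^5 - (45/2)x^4 - (70/3)x^3 - (37/2)x^2 - (1/3)x + 13/6
(E_{1/2} + E_{2} + Δ) f = -3x^6 - (63/2)x^5 - (2755/24)x^4 - (3053/12)x^3 - (11021/32)x^2 - (23035/96)x - 8491/128
D f = -9x^5 + (20/3)x^3 - 6x^2 + 8x
∇ D f = -45x^4 + 90x^3 - 70x^2 + 13x + 35/3
D ∇ D f = -180x^3 + 270x^2 - 140x + 13
(∇ + (E_{1/2} + E_{2} + Δ) + D ∇ D) f = -3x^6 - (81/2)x^5 - (2215/24)x^4 - (1831/4)x^3 - (2173/32)x^2 - (11785/32)x - 22849/384
E_{1} f = -(3/2)x^6 - 9x^5 - (125/6)x^4 - (76/3)x^3 - (29/2)x^2 - (1/3)x + 13/6
∇ E_{1} f = -9x^5 - (45/2)x^4 - (70/3)x^3 - (37/2)x^2 - (1/3)x + 13/6
((∇ + (E_{1/2} + E_{2} + Δ) + D ∇ D) + ∇ E_{1}) f = -3x^6 - (99/2)x^5 - (2755/24)x^4 - (5773/12)x^3 - (2765/32)x^2 - (35387/96)x - 7339/128


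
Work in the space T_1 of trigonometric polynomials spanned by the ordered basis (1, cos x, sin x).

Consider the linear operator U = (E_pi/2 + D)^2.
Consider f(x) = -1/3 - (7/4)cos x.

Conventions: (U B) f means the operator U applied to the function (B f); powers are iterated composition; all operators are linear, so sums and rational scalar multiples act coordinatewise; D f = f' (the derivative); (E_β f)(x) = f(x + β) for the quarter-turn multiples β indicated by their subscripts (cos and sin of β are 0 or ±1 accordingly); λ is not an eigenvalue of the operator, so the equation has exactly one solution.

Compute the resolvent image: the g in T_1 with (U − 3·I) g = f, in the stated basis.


write g with unknown coordinates in the stated basis and equate coefficients in (U − 3·I) g = f
solving from the highest basis element down gives g = 1/6 + (1/4)cos x
check: U g = 1/6 - cos x
so U g − 3·g = -1/3 - (7/4)cos x = f ✓

the result is g(x) = 1/6 + (1/4)cos x


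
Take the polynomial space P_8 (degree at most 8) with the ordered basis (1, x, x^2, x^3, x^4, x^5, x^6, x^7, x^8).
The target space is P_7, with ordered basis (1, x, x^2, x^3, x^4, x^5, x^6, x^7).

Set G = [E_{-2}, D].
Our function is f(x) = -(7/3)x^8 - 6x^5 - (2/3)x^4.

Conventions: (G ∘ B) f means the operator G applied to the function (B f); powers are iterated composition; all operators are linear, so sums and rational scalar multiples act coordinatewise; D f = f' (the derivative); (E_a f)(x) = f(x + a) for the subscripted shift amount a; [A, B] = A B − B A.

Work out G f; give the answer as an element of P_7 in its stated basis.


the result is g(x) = 0

D f = -(56/3)x^7 - 30x^4 - (8/3)x^3
E_{-2} D f = -(56/3)x^7 + (784/3)x^6 - 1568x^5 + (15590/3)x^4 - 10216x^3 + 11840x^2 - (22304/3)x + 5792/3
E_{-2} f = -(7/3)x^8 + (112/3)x^7 - (784/3)x^6 + (3118/3)x^5 - 2554x^4 + (11840/3)x^3 - (11152/3)x^2 + (5792/3)x - 416
D E_{-2} f = -(56/3)x^7 + (784/3)x^6 - 1568x^5 + (15590/3)x^4 - 10216x^3 + 11840x^2 - (22304/3)x + 5792/3
[E_{-2}, D] f = 0


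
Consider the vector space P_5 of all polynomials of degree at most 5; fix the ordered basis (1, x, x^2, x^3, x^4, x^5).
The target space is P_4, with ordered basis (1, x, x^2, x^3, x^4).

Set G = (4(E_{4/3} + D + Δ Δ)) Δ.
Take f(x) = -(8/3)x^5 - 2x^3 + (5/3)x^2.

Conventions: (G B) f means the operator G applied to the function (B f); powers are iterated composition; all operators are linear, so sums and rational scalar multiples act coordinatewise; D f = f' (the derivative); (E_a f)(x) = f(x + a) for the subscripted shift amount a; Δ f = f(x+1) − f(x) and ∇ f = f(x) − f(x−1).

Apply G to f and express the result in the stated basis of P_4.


Δ f = -(40/3)x^4 - (80/3)x^3 - (98/3)x^2 - 16x - 3
E_{4/3} Δ f = -(40/3)x^4 - (880/9)x^3 - (2534/9)x^2 - (30112/81)x - 45625/243
D Δ f = -(160/3)x^3 - 80x^2 - (196/3)x - 16
Δ Δ f = -(160/3)x^3 - 160x^2 - (596/3)x - 266/3
Δ Δ Δ f = -160x^2 - 480x - 412
(E_{4/3} + D + Δ Δ) Δ f = -(40/3)x^4 - (1360/9)x^3 - (4694/9)x^2 - (74284/81)x - 149629/243
(4(E_{4/3} + D + Δ Δ)) Δ f = -(160/3)x^4 - (5440/9)x^3 - (18776/9)x^2 - (297136/81)x - 598516/243

g(x) = -(160/3)x^4 - (5440/9)x^3 - (18776/9)x^2 - (297136/81)x - 598516/243


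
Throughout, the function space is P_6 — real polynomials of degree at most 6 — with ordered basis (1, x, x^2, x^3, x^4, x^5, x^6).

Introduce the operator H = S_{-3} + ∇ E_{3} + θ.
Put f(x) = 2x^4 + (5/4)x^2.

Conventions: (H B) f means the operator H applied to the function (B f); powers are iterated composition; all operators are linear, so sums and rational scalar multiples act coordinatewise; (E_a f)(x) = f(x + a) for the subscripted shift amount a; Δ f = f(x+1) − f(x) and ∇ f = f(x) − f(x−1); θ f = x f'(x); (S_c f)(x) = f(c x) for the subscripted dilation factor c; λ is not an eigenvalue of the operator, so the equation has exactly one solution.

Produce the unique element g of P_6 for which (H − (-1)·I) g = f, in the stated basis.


write g with unknown coordinates in the stated basis and equate coefficients in (H − (-1)·I) g = f
solving from the highest basis element down gives g = (1/43)x^4 + (4/989)x^3 + (2137/47472)x^2 + (45529/23736)x - 177151/94944
check: H g = (85/43)x^4 - (4/989)x^3 + (57203/47472)x^2 - (45529/23736)x + 177151/94944
so H g − (-1)·g = 2x^4 + (5/4)x^2 = f ✓

g(x) = (1/43)x^4 + (4/989)x^3 + (2137/47472)x^2 + (45529/23736)x - 177151/94944


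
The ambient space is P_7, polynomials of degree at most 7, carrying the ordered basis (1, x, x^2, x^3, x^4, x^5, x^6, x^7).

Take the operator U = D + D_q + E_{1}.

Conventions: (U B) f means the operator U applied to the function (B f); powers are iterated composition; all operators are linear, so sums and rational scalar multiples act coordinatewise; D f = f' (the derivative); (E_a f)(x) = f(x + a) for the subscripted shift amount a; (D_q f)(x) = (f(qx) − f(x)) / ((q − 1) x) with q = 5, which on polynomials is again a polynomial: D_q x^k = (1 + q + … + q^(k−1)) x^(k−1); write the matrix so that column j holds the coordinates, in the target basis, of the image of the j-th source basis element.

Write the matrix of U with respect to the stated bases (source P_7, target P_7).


the matrix is [[1, 3, 1, 1, 1, 1, 1, 1]; [0, 1, 10, 3, 4, 5, 6, 7]; [0, 0, 1, 37, 6, 10, 15, 21]; [0, 0, 0, 1, 164, 10, 20, 35]; [0, 0, 0, 0, 1, 791, 15, 35]; [0, 0, 0, 0, 0, 1, 3918, 21]; [0, 0, 0, 0, 0, 0, 1, 19545]; [0, 0, 0, 0, 0, 0, 0, 1]] (rows listed top to bottom)

image of 1: 1
image of x: x + 3
image of x^2: x^2 + 10x + 1
image of x^3: x^3 + 37x^2 + 3x + 1
image of x^4: x^4 + 164x^3 + 6x^2 + 4x + 1
image of x^5: x^5 + 791x^4 + 10x^3 + 10x^2 + 5x + 1
image of x^6: x^6 + 3918x^5 + 15x^4 + 20x^3 + 15x^2 + 6x + 1
image of x^7: x^7 + 19545x^6 + 21x^5 + 35x^4 + 35x^3 + 21x^2 + 7x + 1
each image's coordinates form column j of the matrix


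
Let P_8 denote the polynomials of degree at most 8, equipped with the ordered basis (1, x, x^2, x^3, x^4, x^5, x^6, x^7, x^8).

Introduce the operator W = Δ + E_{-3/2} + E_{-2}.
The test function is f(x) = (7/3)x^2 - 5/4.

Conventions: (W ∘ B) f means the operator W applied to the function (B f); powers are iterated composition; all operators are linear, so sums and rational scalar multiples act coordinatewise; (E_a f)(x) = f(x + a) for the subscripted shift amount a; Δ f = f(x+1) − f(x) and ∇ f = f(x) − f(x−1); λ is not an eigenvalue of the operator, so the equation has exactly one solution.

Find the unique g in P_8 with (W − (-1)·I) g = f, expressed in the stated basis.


write g with unknown coordinates in the stated basis and equate coefficients in (W − (-1)·I) g = f
solving from the highest basis element down gives g = (7/9)x^2 + (35/27)x - 197/162
check: W g = (14/9)x^2 - (35/27)x - 11/324
so W g − (-1)·g = (7/3)x^2 - 5/4 = f ✓

the result is g(x) = (7/9)x^2 + (35/27)x - 197/162


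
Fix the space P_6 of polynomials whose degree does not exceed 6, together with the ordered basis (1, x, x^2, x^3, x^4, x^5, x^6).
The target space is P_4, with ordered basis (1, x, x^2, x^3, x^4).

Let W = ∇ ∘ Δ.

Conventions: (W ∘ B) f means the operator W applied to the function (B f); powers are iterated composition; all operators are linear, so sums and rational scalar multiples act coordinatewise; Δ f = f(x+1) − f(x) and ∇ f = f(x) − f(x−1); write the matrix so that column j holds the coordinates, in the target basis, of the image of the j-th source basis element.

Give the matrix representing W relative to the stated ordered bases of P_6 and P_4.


the matrix is [[0, 0, 2, 0, 2, 0, 2]; [0, 0, 0, 6, 0, 10, 0]; [0, 0, 0, 0, 12, 0, 30]; [0, 0, 0, 0, 0, 20, 0]; [0, 0, 0, 0, 0, 0, 30]] (rows listed top to bottom)

image of 1: 0
image of x: 0
image of x^2: 2
image of x^3: 6x
image of x^4: 12x^2 + 2
image of x^5: 20x^3 + 10x
image of x^6: 30x^4 + 30x^2 + 2
each image's coordinates form column j of the matrix


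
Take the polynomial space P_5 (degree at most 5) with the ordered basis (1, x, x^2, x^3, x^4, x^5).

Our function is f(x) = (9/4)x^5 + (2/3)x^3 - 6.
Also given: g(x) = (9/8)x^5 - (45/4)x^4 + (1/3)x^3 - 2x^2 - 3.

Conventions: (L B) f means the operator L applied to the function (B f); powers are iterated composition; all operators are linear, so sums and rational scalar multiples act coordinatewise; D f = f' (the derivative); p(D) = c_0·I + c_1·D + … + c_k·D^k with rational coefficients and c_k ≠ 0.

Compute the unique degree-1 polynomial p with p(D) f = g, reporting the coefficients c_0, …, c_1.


D^0 f = (9/4)x^5 + (2/3)x^3 - 6
D^1 f = (45/4)x^4 + 2x^2
matching coefficients of g against c_0 f + c_1 Df + … from the top degree down determines the c_i
solution: c_0 = 1/2, c_1 = -1

p(D) = (1/2)·I − D, i.e. c_0 = 1/2, c_1 = -1


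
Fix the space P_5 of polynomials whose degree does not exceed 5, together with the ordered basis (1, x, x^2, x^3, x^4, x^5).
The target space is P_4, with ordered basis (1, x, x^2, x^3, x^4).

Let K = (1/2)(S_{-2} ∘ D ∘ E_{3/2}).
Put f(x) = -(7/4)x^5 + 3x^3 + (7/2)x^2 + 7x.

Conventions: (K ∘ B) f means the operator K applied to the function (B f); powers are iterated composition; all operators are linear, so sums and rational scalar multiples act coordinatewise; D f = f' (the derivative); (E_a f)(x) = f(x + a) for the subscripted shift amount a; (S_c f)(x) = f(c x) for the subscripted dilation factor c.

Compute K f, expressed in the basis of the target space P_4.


E_{3/2} f = -(7/4)x^5 - (105/8)x^4 - (291/8)x^3 - (673/16)x^2 - (419/64)x + 1947/128
D E_{3/2} f = -(35/4)x^4 - (105/2)x^3 - (873/8)x^2 - (673/8)x - 419/64
S_{-2} D E_{3/2} f = -140x^4 + 420x^3 - (873/2)x^2 + (673/4)x - 419/64
((1/2)(S_{-2} ∘ D ∘ E_{3/2})) f = -70x^4 + 210x^3 - (873/4)x^2 + (673/8)x - 419/128

the image equals g(x) = -70x^4 + 210x^3 - (873/4)x^2 + (673/8)x - 419/128


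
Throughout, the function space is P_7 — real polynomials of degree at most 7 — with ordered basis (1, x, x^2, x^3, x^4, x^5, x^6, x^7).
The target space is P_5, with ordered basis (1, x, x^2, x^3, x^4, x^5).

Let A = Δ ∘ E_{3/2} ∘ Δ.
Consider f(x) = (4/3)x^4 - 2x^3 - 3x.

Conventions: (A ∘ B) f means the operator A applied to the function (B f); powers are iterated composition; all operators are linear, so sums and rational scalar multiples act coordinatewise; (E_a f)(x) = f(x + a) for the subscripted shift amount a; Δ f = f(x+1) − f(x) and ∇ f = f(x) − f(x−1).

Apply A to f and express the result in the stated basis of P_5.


Δ f = (16/3)x^3 + 2x^2 - (2/3)x - 11/3
E_{3/2} Δ f = (16/3)x^3 + 26x^2 + (124/3)x + 107/6
Δ E_{3/2} Δ f = 16x^2 + 68x + 218/3

the image equals g(x) = 16x^2 + 68x + 218/3


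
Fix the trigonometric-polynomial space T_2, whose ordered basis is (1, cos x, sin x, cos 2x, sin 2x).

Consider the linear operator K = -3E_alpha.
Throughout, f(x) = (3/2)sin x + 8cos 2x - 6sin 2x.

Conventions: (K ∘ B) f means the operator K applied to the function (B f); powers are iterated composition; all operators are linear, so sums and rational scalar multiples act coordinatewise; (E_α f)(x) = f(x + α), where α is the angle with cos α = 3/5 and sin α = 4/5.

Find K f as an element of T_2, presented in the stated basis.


the image equals g(x) = -(18/5)cos x - (27/10)sin x + 24cos 2x + 18sin 2x

E_alpha f = (6/5)cos x + (9/10)sin x - 8cos 2x - 6sin 2x
(-3E_alpha) f = -(18/5)cos x - (27/10)sin x + 24cos 2x + 18sin 2x


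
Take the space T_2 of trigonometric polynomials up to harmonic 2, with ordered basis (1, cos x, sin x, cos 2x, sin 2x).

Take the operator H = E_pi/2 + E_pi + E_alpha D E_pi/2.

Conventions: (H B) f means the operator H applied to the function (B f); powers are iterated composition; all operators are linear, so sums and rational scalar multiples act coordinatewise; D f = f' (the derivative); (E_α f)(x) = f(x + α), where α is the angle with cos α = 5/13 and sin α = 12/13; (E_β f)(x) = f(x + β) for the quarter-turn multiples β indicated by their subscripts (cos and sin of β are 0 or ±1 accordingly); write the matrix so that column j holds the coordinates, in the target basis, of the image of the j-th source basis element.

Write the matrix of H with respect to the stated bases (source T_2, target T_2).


image of 1: 2
image of cos x: -(18/13)cos x - (1/13)sin x
image of sin x: (1/13)cos x - (18/13)sin x
image of cos 2x: (240/169)cos 2x - (238/169)sin 2x
image of sin 2x: (238/169)cos 2x + (240/169)sin 2x
each image's coordinates form column j of the matrix

the matrix is [[2, 0, 0, 0, 0]; [0, -18/13, 1/13, 0, 0]; [0, -1/13, -18/13, 0, 0]; [0, 0, 0, 240/169, 238/169]; [0, 0, 0, -238/169, 240/169]] (rows listed top to bottom)


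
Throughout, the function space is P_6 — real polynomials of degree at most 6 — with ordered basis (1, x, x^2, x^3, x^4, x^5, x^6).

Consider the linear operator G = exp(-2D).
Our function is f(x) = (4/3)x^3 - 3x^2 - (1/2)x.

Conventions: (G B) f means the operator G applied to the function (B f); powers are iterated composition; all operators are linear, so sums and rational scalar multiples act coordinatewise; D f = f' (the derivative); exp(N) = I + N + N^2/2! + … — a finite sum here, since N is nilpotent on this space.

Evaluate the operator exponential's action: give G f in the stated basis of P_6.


the result is g(x) = (4/3)x^3 - 11x^2 + (55/2)x - 65/3

order-1 term: -8x^2 + 12x + 1
order-2 term: 16x - 12
order-3 term: -32/3
the series for exp(-2D) f terminates at order 3
exp(-2D) f = (4/3)x^3 - 11x^2 + (55/2)x - 65/3


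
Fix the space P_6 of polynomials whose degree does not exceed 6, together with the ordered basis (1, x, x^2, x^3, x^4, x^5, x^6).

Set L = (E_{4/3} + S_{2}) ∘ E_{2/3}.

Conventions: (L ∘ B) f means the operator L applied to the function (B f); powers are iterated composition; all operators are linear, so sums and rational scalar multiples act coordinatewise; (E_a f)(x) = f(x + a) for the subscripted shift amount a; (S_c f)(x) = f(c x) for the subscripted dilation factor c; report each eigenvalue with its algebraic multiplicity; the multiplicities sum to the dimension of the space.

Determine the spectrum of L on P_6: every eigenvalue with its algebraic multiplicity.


λ = 2 (multiplicity 1), λ = 3 (multiplicity 1), λ = 5 (multiplicity 1), λ = 9 (multiplicity 1), λ = 17 (multiplicity 1), λ = 33 (multiplicity 1), λ = 65 (multiplicity 1)

image of 1: 2
image of x: 3x + 8/3
image of x^2: 5x^2 + (20/3)x + 40/9
image of x^3: 9x^3 + 14x^2 + (44/3)x + 224/27
image of x^4: 17x^4 + (88/3)x^3 + (104/3)x^2 + (928/27)x + 1312/81
image of x^5: 33x^5 + (190/3)x^4 + (680/9)x^3 + (2480/27)x^2 + (6640/81)x + 7808/243
image of x^6: 65x^6 + 140x^5 + (500/3)x^4 + (5600/27)x^3 + (6800/27)x^2 + (15680/81)x + 46720/729
the matrix is upper triangular; its diagonal is (2, 3, 5, 9, 17, 33, 65)
for a triangular matrix the eigenvalues are the diagonal entries, with algebraic multiplicity their repetition count


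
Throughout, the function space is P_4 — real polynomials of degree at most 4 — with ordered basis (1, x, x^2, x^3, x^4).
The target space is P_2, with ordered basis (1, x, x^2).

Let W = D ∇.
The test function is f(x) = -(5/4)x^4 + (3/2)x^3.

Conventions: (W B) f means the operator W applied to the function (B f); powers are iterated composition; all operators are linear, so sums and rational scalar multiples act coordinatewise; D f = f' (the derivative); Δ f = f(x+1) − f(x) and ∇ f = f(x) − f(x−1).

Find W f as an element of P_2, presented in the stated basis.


∇ f = -5x^3 + 12x^2 - (19/2)x + 11/4
D ∇ f = -15x^2 + 24x - 19/2

g(x) = -15x^2 + 24x - 19/2


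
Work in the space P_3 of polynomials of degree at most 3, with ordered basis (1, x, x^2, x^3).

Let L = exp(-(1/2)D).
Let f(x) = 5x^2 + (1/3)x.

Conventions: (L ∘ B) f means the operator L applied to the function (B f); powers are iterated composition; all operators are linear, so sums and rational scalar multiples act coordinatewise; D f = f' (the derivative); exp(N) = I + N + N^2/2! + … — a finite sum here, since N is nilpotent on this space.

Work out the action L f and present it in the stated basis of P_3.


g(x) = 5x^2 - (14/3)x + 13/12

order-1 term: -5x - 1/6
order-2 term: 5/4
the series for exp(-(1/2)D) f terminates at order 2
exp(-(1/2)D) f = 5x^2 - (14/3)x + 13/12


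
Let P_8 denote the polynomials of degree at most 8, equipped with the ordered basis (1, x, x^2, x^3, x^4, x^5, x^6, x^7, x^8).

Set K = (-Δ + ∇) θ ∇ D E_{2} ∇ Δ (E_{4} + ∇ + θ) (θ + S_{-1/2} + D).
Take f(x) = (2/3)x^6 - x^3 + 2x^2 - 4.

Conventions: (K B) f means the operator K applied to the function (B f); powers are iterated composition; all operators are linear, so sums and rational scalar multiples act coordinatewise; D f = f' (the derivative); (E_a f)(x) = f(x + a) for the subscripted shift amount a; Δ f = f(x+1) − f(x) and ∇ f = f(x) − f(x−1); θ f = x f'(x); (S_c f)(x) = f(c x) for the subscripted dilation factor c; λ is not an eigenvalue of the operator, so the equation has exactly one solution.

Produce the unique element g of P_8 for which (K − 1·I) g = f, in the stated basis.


write g with unknown coordinates in the stated basis and equate coefficients in (K − 1·I) g = f
solving from the highest basis element down gives g = -(2/3)x^6 + x^3 - 2x^2 + 40429
check: K g = 40425
so K g − 1·g = (2/3)x^6 - x^3 + 2x^2 - 4 = f ✓

the result is g(x) = -(2/3)x^6 + x^3 - 2x^2 + 40429


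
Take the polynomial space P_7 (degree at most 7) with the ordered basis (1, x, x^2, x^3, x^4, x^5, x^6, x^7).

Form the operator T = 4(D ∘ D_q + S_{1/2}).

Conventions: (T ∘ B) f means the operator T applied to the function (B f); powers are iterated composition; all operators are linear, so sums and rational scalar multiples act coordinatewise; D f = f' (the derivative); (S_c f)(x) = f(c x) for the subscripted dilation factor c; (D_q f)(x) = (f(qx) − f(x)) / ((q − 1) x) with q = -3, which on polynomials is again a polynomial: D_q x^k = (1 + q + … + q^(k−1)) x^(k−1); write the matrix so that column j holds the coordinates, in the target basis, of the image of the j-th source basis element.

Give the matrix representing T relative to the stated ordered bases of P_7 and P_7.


image of 1: 4
image of x: 2x
image of x^2: x^2 - 8
image of x^3: (1/2)x^3 + 56x
image of x^4: (1/4)x^4 - 240x^2
image of x^5: (1/8)x^5 + 976x^3
image of x^6: (1/16)x^6 - 3640x^4
image of x^7: (1/32)x^7 + 13128x^5
each image's coordinates form column j of the matrix

the matrix is [[4, 0, -8, 0, 0, 0, 0, 0]; [0, 2, 0, 56, 0, 0, 0, 0]; [0, 0, 1, 0, -240, 0, 0, 0]; [0, 0, 0, 1/2, 0, 976, 0, 0]; [0, 0, 0, 0, 1/4, 0, -3640, 0]; [0, 0, 0, 0, 0, 1/8, 0, 13128]; [0, 0, 0, 0, 0, 0, 1/16, 0]; [0, 0, 0, 0, 0, 0, 0, 1/32]] (rows listed top to bottom)


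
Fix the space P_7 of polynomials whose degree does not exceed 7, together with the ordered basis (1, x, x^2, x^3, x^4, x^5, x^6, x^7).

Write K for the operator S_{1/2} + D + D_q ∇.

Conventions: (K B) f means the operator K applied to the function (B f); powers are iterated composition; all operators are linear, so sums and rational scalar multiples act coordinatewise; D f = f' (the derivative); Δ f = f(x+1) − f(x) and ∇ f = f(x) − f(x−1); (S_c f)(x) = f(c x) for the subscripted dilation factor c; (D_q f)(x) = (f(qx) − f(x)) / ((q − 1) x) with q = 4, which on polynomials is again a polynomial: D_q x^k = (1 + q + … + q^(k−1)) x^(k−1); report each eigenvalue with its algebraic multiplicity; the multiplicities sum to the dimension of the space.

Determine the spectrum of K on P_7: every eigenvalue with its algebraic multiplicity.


image of 1: 1
image of x: (1/2)x + 1
image of x^2: (1/4)x^2 + 2x + 2
image of x^3: (1/8)x^3 + 3x^2 + 15x - 3
image of x^4: (1/16)x^4 + 4x^3 + 84x^2 - 30x + 4
image of x^5: (1/32)x^5 + 5x^4 + 425x^3 - 210x^2 + 50x - 5
image of x^6: (1/64)x^6 + 6x^5 + 2046x^4 - 1275x^3 + 420x^2 - 75x + 6
image of x^7: (1/128)x^7 + 7x^6 + 9555x^5 - 7161x^4 + 2975x^3 - 735x^2 + 105x - 7
the matrix is upper triangular; its diagonal is (1, 1/2, 1/4, 1/8, 1/16, 1/32, 1/64, 1/128)
for a triangular matrix the eigenvalues are the diagonal entries, with algebraic multiplicity their repetition count

λ = 1/128 (multiplicity 1), λ = 1/64 (multiplicity 1), λ = 1/32 (multiplicity 1), λ = 1/16 (multiplicity 1), λ = 1/8 (multiplicity 1), λ = 1/4 (multiplicity 1), λ = 1/2 (multiplicity 1), λ = 1 (multiplicity 1)


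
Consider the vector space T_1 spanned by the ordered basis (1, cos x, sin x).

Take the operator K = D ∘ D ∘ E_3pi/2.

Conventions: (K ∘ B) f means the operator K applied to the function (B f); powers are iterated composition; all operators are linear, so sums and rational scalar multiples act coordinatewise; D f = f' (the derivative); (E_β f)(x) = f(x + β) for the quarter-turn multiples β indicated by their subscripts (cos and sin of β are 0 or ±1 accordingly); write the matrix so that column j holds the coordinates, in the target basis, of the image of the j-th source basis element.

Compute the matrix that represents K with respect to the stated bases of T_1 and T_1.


image of 1: 0
image of cos x: -sin x
image of sin x: cos x
each image's coordinates form column j of the matrix

the matrix is [[0, 0, 0]; [0, 0, 1]; [0, -1, 0]] (rows listed top to bottom)


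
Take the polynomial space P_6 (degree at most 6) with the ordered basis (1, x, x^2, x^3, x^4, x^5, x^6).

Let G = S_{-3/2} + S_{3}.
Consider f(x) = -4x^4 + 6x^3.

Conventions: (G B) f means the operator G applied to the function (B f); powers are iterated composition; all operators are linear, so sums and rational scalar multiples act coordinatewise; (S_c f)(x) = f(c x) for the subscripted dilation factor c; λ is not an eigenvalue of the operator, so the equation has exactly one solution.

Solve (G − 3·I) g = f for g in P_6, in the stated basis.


g(x) = -(64/1329)x^4 + (16/55)x^3

write g with unknown coordinates in the stated basis and equate coefficients in (G − 3·I) g = f
solving from the highest basis element down gives g = -(64/1329)x^4 + (16/55)x^3
check: G g = -(1836/443)x^4 + (378/55)x^3
so G g − 3·g = -4x^4 + 6x^3 = f ✓


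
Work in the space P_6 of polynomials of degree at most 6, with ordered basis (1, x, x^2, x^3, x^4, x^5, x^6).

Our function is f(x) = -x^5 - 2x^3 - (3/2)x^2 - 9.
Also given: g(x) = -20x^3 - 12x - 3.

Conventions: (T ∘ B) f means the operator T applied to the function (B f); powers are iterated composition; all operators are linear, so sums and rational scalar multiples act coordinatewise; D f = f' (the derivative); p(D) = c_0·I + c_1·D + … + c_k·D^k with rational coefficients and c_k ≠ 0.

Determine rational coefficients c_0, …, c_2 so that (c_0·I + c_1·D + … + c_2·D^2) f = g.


D^0 f = -x^5 - 2x^3 - (3/2)x^2 - 9
D^1 f = -5x^4 - 6x^2 - 3x
D^2 f = -20x^3 - 12x - 3
matching coefficients of g against c_0 f + c_1 Df + … from the top degree down determines the c_i
solution: c_0 = 0, c_1 = 0, c_2 = 1

c_0 = 0, c_1 = 0, c_2 = 1


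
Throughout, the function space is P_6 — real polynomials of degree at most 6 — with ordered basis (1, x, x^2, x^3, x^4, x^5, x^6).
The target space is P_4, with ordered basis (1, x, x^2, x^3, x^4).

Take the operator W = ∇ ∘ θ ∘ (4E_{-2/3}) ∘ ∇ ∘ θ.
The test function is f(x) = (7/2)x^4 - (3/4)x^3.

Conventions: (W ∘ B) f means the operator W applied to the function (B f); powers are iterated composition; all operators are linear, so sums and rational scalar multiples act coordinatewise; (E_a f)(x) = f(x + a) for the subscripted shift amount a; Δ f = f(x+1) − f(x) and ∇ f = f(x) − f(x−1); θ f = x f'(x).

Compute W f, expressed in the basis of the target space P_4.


the result is g(x) = 2016x^2 - 5260x + 9983/3

θ f = 14x^4 - (9/4)x^3
∇ θ f = 56x^3 - (363/4)x^2 + (251/4)x - 65/4
E_{-2/3} (∇ ∘ θ) f = 56x^3 - (811/4)x^2 + (3101/12)x - 12421/108
(4E_{-2/3}) (∇ ∘ θ) f = 224x^3 - 811x^2 + (3101/3)x - 12421/27
θ (4E_{-2/3}) (∇ ∘ θ) f = 672x^3 - 1622x^2 + (3101/3)x
∇ θ (4E_{-2/3}) (∇ ∘ θ) f = 2016x^2 - 5260x + 9983/3


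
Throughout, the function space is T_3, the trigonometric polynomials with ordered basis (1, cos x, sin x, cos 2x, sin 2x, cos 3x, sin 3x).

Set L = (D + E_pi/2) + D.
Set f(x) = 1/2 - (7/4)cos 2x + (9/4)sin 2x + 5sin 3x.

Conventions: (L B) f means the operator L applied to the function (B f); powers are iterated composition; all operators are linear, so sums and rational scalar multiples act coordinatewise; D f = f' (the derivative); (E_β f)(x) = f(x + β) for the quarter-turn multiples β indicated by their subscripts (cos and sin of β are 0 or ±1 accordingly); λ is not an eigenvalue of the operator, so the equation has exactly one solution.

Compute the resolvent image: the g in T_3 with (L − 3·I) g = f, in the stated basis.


the image equals g(x) = -1/4 - (1/16)cos 2x - (1/2)sin 2x - (25/34)cos 3x - (15/34)sin 3x

write g with unknown coordinates in the stated basis and equate coefficients in (L − 3·I) g = f
solving from the highest basis element down gives g = -1/4 - (1/16)cos 2x - (1/2)sin 2x - (25/34)cos 3x - (15/34)sin 3x
check: L g = -1/4 - (31/16)cos 2x + (3/4)sin 2x - (75/34)cos 3x + (125/34)sin 3x
so L g − 3·g = 1/2 - (7/4)cos 2x + (9/4)sin 2x + 5sin 3x = f ✓


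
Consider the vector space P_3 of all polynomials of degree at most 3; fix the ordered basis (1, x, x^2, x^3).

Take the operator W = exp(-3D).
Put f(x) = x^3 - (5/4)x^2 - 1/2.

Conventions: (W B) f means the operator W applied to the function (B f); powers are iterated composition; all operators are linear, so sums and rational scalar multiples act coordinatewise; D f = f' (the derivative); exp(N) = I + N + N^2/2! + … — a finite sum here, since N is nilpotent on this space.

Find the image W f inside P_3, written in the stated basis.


order-1 term: -9x^2 + (15/2)x
order-2 term: 27x - 45/4
order-3 term: -27
the series for exp(-3D) f terminates at order 3
exp(-3D) f = x^3 - (41/4)x^2 + (69/2)x - 155/4

the image equals g(x) = x^3 - (41/4)x^2 + (69/2)x - 155/4


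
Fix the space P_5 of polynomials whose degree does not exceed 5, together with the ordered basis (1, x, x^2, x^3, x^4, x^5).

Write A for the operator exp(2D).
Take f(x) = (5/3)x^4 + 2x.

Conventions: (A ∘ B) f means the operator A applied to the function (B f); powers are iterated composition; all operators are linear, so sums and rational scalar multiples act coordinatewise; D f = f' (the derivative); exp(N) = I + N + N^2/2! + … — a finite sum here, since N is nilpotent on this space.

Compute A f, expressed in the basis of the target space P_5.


the image equals g(x) = (5/3)x^4 + (40/3)x^3 + 40x^2 + (166/3)x + 92/3

order-1 term: (40/3)x^3 + 4
order-2 term: 40x^2
order-3 term: (160/3)x
order-4 term: 80/3
the series for exp(2D) f terminates at order 4
exp(2D) f = (5/3)x^4 + (40/3)x^3 + 40x^2 + (166/3)x + 92/3


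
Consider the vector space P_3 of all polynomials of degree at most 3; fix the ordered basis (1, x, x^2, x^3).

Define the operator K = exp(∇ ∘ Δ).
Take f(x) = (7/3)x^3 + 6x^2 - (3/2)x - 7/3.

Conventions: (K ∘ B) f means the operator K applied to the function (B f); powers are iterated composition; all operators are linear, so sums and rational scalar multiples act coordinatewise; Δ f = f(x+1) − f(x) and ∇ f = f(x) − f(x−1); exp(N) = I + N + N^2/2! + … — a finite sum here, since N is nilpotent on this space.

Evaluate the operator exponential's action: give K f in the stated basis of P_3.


the result is g(x) = (7/3)x^3 + 6x^2 + (25/2)x + 29/3

order-1 term: 14x + 12
the series for exp(∇ ∘ Δ) f terminates at order 1
exp(∇ ∘ Δ) f = (7/3)x^3 + 6x^2 + (25/2)x + 29/3


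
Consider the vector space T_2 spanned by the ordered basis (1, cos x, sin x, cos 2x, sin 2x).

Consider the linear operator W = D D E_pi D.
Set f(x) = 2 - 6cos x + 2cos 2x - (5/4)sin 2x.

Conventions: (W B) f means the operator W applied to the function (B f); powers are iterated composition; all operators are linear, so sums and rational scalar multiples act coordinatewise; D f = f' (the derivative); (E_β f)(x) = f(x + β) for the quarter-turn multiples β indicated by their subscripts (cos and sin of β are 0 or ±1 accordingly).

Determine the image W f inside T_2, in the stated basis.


D f = 6sin x - (5/2)cos 2x - 4sin 2x
E_pi D f = -6sin x - (5/2)cos 2x - 4sin 2x
D (E_pi D) f = -6cos x - 8cos 2x + 5sin 2x
D D (E_pi D) f = 6sin x + 10cos 2x + 16sin 2x

the result is g(x) = 6sin x + 10cos 2x + 16sin 2x


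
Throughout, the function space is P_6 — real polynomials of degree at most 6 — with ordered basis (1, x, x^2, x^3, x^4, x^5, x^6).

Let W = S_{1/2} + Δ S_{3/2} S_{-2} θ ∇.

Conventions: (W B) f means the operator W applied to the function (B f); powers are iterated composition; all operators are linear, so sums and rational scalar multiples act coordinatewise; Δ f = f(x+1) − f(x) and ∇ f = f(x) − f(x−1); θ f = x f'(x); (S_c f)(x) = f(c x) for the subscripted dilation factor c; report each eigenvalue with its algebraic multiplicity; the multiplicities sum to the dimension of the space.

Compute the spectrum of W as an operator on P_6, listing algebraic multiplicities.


image of 1: 1
image of x: (1/2)x
image of x^2: (1/4)x^2 - 6
image of x^3: (1/8)x^3 + 108x + 63
image of x^4: (1/16)x^4 - 972x^2 - 1188x - 444
image of x^5: (1/32)x^5 + 6480x^3 + 12150x^2 + 9270x + 2625
image of x^6: (1/64)x^6 - 36450x^4 - 92340x^3 - 106920x^2 - 61290x - 14058
the matrix is upper triangular; its diagonal is (1, 1/2, 1/4, 1/8, 1/16, 1/32, 1/64)
for a triangular matrix the eigenvalues are the diagonal entries, with algebraic multiplicity their repetition count

λ = 1/64 (multiplicity 1), λ = 1/32 (multiplicity 1), λ = 1/16 (multiplicity 1), λ = 1/8 (multiplicity 1), λ = 1/4 (multiplicity 1), λ = 1/2 (multiplicity 1), λ = 1 (multiplicity 1)


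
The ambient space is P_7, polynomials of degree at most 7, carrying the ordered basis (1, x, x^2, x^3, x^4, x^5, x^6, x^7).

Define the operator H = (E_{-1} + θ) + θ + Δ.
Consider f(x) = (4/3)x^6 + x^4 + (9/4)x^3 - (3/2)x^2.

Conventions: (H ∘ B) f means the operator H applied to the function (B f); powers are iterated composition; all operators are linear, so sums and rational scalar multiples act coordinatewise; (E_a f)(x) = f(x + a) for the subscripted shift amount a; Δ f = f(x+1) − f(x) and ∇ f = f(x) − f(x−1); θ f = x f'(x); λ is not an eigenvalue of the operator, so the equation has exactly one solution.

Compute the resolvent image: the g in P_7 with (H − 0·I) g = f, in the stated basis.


write g with unknown coordinates in the stated basis and equate coefficients in (H − 0·I) g = f
solving from the highest basis element down gives g = (4/39)x^6 - (3/13)x^4 + (9/28)x^3 - (47/130)x^2 - (9/14)x + 191/195
check: H g = (4/3)x^6 + x^4 + (9/4)x^3 - (3/2)x^2
so H g − 0·g = (4/3)x^6 + x^4 + (9/4)x^3 - (3/2)x^2 = f ✓

the result is g(x) = (4/39)x^6 - (3/13)x^4 + (9/28)x^3 - (47/130)x^2 - (9/14)x + 191/195


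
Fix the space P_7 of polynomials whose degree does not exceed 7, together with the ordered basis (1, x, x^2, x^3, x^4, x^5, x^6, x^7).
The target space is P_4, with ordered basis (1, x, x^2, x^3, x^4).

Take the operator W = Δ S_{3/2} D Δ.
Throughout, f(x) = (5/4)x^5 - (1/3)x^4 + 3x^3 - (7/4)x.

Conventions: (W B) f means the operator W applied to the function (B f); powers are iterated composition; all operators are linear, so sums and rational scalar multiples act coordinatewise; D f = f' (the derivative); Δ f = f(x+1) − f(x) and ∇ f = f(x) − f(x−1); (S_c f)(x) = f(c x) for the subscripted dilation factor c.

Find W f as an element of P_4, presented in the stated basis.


the result is g(x) = (2025/8)x^2 + (3231/8)x + 873/4

Δ f = (25/4)x^4 + (67/6)x^3 + (39/2)x^2 + (167/12)x + 13/6
D Δ f = 25x^3 + (67/2)x^2 + 39x + 167/12
S_{3/2} D Δ f = (675/8)x^3 + (603/8)x^2 + (117/2)x + 167/12
Δ (S_{3/2} D) Δ f = (2025/8)x^2 + (3231/8)x + 873/4


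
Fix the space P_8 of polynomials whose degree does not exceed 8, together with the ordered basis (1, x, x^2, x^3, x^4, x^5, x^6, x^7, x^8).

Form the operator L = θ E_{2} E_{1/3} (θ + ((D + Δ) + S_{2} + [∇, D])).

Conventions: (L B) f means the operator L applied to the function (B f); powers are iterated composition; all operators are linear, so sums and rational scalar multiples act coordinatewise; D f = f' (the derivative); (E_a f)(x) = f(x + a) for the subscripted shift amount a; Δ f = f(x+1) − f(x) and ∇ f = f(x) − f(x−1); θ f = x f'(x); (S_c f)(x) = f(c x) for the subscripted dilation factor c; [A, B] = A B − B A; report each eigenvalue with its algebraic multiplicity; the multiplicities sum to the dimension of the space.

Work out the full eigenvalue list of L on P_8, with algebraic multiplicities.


image of 1: 0
image of x: 3x
image of x^2: 12x^2 + 32x
image of x^3: 33x^3 + 166x^2 + (632/3)x
image of x^4: 80x^4 + 584x^3 + (4292/3)x^2 + (31832/27)x
image of x^5: 185x^5 + (5300/3)x^4 + (19060/3)x^3 + (275780/27)x^2 + (502760/81)x
image of x^6: 420x^6 + 4960x^5 + (70460/3)x^4 + (502160/9)x^3 + (1797850/27)x^2 + (2591396/81)x
image of x^7: 945x^7 + 13314x^6 + 78260x^5 + (737380/3)x^4 + (3918250/9)x^3 + (11144714/27)x^2 + (13274716/81)x
image of x^8: 2112x^8 + 34608x^7 + 243208x^6 + (8554000/9)x^5 + (20084680/9)x^4 + (85050112/27)x^3 + (601891976/243)x^2 + (67870352/81)x
the matrix is upper triangular; its diagonal is (0, 3, 12, 33, 80, 185, 420, 945, 2112)
for a triangular matrix the eigenvalues are the diagonal entries, with algebraic multiplicity their repetition count

λ = 0 (multiplicity 1), λ = 3 (multiplicity 1), λ = 12 (multiplicity 1), λ = 33 (multiplicity 1), λ = 80 (multiplicity 1), λ = 185 (multiplicity 1), λ = 420 (multiplicity 1), λ = 945 (multiplicity 1), λ = 2112 (multiplicity 1)


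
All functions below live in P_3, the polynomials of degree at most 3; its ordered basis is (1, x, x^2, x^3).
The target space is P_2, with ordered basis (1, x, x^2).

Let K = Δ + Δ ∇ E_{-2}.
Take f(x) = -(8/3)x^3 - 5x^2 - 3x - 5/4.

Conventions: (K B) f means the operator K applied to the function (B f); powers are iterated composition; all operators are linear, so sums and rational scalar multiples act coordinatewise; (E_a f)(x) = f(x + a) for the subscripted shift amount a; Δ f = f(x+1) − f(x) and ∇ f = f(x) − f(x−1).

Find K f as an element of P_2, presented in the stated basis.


g(x) = -8x^2 - 34x + 34/3

Δ f = -8x^2 - 18x - 32/3
E_{-2} f = -(8/3)x^3 + 11x^2 - 15x + 73/12
∇ E_{-2} f = -8x^2 + 30x - 86/3
Δ ∇ E_{-2} f = -16x + 22
(Δ + Δ ∇ E_{-2}) f = -8x^2 - 34x + 34/3
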